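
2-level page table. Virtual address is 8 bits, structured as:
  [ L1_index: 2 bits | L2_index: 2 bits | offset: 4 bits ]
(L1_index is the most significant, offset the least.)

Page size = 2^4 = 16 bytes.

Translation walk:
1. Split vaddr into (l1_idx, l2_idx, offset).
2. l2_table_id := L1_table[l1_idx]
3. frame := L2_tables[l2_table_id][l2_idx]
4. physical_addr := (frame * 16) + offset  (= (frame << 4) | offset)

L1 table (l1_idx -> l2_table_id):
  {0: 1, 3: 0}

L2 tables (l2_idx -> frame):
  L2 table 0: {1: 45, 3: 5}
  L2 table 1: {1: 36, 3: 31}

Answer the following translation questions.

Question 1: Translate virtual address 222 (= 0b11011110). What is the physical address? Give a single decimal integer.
vaddr = 222 = 0b11011110
Split: l1_idx=3, l2_idx=1, offset=14
L1[3] = 0
L2[0][1] = 45
paddr = 45 * 16 + 14 = 734

Answer: 734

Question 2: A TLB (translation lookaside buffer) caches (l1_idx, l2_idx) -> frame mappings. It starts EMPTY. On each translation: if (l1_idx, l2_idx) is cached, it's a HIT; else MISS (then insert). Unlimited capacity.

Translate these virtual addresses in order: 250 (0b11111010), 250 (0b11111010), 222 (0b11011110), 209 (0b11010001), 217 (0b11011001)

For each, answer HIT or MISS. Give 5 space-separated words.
Answer: MISS HIT MISS HIT HIT

Derivation:
vaddr=250: (3,3) not in TLB -> MISS, insert
vaddr=250: (3,3) in TLB -> HIT
vaddr=222: (3,1) not in TLB -> MISS, insert
vaddr=209: (3,1) in TLB -> HIT
vaddr=217: (3,1) in TLB -> HIT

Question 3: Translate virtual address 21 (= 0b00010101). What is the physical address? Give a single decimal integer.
vaddr = 21 = 0b00010101
Split: l1_idx=0, l2_idx=1, offset=5
L1[0] = 1
L2[1][1] = 36
paddr = 36 * 16 + 5 = 581

Answer: 581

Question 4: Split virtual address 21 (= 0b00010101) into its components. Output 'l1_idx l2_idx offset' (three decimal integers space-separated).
Answer: 0 1 5

Derivation:
vaddr = 21 = 0b00010101
  top 2 bits -> l1_idx = 0
  next 2 bits -> l2_idx = 1
  bottom 4 bits -> offset = 5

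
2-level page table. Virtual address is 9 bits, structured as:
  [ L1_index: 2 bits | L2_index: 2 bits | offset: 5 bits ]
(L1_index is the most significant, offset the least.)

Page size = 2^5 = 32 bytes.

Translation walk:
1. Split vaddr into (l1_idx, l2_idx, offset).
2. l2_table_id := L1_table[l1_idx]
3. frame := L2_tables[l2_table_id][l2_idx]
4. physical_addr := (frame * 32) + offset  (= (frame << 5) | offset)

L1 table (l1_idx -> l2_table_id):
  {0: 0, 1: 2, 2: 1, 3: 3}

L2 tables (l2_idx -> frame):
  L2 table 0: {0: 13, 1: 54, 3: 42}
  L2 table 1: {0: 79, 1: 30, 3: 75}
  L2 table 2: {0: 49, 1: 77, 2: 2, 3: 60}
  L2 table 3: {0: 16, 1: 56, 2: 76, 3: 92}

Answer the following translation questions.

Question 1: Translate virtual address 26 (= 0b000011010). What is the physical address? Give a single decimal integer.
vaddr = 26 = 0b000011010
Split: l1_idx=0, l2_idx=0, offset=26
L1[0] = 0
L2[0][0] = 13
paddr = 13 * 32 + 26 = 442

Answer: 442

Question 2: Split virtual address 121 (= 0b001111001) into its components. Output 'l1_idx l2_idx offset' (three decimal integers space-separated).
vaddr = 121 = 0b001111001
  top 2 bits -> l1_idx = 0
  next 2 bits -> l2_idx = 3
  bottom 5 bits -> offset = 25

Answer: 0 3 25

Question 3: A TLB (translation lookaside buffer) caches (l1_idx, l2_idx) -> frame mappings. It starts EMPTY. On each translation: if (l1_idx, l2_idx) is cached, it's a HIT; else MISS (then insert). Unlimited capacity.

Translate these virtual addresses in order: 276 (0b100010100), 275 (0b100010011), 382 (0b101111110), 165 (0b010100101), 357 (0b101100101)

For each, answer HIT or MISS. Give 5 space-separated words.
Answer: MISS HIT MISS MISS HIT

Derivation:
vaddr=276: (2,0) not in TLB -> MISS, insert
vaddr=275: (2,0) in TLB -> HIT
vaddr=382: (2,3) not in TLB -> MISS, insert
vaddr=165: (1,1) not in TLB -> MISS, insert
vaddr=357: (2,3) in TLB -> HIT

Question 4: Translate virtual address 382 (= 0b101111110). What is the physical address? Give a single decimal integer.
vaddr = 382 = 0b101111110
Split: l1_idx=2, l2_idx=3, offset=30
L1[2] = 1
L2[1][3] = 75
paddr = 75 * 32 + 30 = 2430

Answer: 2430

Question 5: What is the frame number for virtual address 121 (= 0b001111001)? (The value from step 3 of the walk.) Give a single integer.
vaddr = 121: l1_idx=0, l2_idx=3
L1[0] = 0; L2[0][3] = 42

Answer: 42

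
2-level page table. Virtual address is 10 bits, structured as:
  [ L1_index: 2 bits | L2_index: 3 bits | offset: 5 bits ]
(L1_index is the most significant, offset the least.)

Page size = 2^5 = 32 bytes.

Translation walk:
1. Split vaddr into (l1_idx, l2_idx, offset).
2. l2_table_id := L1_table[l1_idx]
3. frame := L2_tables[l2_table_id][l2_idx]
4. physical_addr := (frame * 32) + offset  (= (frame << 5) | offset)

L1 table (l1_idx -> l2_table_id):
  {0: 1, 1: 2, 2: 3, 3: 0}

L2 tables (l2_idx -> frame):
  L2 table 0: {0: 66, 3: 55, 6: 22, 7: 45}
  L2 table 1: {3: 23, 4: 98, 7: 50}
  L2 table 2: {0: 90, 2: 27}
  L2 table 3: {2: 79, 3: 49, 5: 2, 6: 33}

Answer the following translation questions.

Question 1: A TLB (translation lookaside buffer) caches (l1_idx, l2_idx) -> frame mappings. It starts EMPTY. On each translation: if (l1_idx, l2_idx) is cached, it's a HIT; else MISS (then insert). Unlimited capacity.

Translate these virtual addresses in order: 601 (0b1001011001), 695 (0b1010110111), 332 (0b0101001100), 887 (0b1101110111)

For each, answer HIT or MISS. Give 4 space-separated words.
Answer: MISS MISS MISS MISS

Derivation:
vaddr=601: (2,2) not in TLB -> MISS, insert
vaddr=695: (2,5) not in TLB -> MISS, insert
vaddr=332: (1,2) not in TLB -> MISS, insert
vaddr=887: (3,3) not in TLB -> MISS, insert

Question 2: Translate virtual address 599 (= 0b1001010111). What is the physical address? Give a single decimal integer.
Answer: 2551

Derivation:
vaddr = 599 = 0b1001010111
Split: l1_idx=2, l2_idx=2, offset=23
L1[2] = 3
L2[3][2] = 79
paddr = 79 * 32 + 23 = 2551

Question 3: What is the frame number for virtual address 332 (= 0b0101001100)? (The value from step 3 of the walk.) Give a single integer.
vaddr = 332: l1_idx=1, l2_idx=2
L1[1] = 2; L2[2][2] = 27

Answer: 27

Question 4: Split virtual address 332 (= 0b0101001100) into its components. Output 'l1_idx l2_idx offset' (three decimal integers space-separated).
Answer: 1 2 12

Derivation:
vaddr = 332 = 0b0101001100
  top 2 bits -> l1_idx = 1
  next 3 bits -> l2_idx = 2
  bottom 5 bits -> offset = 12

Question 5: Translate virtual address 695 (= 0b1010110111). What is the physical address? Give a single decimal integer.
Answer: 87

Derivation:
vaddr = 695 = 0b1010110111
Split: l1_idx=2, l2_idx=5, offset=23
L1[2] = 3
L2[3][5] = 2
paddr = 2 * 32 + 23 = 87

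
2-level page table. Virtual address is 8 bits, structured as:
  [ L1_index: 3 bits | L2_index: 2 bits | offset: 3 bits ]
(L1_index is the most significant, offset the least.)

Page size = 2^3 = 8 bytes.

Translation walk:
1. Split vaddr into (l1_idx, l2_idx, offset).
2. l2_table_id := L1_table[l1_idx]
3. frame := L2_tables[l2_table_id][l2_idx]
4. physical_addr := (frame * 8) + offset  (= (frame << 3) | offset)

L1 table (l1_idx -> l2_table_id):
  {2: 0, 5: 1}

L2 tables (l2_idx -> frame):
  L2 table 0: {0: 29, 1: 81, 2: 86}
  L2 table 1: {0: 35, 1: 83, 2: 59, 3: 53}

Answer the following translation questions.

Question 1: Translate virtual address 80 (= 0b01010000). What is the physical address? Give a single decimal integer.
Answer: 688

Derivation:
vaddr = 80 = 0b01010000
Split: l1_idx=2, l2_idx=2, offset=0
L1[2] = 0
L2[0][2] = 86
paddr = 86 * 8 + 0 = 688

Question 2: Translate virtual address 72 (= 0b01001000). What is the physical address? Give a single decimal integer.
Answer: 648

Derivation:
vaddr = 72 = 0b01001000
Split: l1_idx=2, l2_idx=1, offset=0
L1[2] = 0
L2[0][1] = 81
paddr = 81 * 8 + 0 = 648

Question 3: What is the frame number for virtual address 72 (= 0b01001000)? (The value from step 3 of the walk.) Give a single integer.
vaddr = 72: l1_idx=2, l2_idx=1
L1[2] = 0; L2[0][1] = 81

Answer: 81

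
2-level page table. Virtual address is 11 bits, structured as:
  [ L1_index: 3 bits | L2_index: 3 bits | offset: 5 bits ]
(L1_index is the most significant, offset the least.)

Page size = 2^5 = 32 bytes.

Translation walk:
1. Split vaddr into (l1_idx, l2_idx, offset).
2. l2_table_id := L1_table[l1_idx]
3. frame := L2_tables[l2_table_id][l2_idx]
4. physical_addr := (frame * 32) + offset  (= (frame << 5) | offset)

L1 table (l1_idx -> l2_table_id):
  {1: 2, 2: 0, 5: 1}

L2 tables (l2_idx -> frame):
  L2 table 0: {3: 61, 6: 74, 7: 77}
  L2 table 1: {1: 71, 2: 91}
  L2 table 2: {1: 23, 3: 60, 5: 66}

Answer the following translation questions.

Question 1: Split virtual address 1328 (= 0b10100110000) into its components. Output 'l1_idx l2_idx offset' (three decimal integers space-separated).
vaddr = 1328 = 0b10100110000
  top 3 bits -> l1_idx = 5
  next 3 bits -> l2_idx = 1
  bottom 5 bits -> offset = 16

Answer: 5 1 16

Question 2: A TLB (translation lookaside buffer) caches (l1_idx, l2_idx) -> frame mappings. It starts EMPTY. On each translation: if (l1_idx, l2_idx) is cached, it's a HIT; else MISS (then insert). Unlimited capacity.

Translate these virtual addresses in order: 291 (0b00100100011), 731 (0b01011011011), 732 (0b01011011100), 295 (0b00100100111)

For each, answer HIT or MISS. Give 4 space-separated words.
Answer: MISS MISS HIT HIT

Derivation:
vaddr=291: (1,1) not in TLB -> MISS, insert
vaddr=731: (2,6) not in TLB -> MISS, insert
vaddr=732: (2,6) in TLB -> HIT
vaddr=295: (1,1) in TLB -> HIT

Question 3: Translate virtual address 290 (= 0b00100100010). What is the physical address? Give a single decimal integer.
vaddr = 290 = 0b00100100010
Split: l1_idx=1, l2_idx=1, offset=2
L1[1] = 2
L2[2][1] = 23
paddr = 23 * 32 + 2 = 738

Answer: 738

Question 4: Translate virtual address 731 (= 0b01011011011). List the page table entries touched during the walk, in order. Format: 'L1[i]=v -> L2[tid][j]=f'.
vaddr = 731 = 0b01011011011
Split: l1_idx=2, l2_idx=6, offset=27

Answer: L1[2]=0 -> L2[0][6]=74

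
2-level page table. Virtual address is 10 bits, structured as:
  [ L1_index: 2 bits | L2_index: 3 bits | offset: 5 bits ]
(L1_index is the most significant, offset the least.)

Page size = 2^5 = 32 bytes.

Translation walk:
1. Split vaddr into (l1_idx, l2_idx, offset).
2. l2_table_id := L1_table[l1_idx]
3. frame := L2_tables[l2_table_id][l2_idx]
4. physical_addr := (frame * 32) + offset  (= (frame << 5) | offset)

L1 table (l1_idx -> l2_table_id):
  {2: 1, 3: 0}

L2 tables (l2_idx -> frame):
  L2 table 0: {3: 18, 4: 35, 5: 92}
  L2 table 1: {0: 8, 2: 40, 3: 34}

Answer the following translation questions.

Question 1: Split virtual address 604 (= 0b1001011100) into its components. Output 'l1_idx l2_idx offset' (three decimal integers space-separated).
vaddr = 604 = 0b1001011100
  top 2 bits -> l1_idx = 2
  next 3 bits -> l2_idx = 2
  bottom 5 bits -> offset = 28

Answer: 2 2 28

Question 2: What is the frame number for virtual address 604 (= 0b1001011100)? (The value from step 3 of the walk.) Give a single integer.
Answer: 40

Derivation:
vaddr = 604: l1_idx=2, l2_idx=2
L1[2] = 1; L2[1][2] = 40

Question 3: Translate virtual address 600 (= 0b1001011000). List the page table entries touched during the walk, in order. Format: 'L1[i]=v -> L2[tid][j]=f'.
vaddr = 600 = 0b1001011000
Split: l1_idx=2, l2_idx=2, offset=24

Answer: L1[2]=1 -> L2[1][2]=40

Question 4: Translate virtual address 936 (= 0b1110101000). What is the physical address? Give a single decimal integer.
vaddr = 936 = 0b1110101000
Split: l1_idx=3, l2_idx=5, offset=8
L1[3] = 0
L2[0][5] = 92
paddr = 92 * 32 + 8 = 2952

Answer: 2952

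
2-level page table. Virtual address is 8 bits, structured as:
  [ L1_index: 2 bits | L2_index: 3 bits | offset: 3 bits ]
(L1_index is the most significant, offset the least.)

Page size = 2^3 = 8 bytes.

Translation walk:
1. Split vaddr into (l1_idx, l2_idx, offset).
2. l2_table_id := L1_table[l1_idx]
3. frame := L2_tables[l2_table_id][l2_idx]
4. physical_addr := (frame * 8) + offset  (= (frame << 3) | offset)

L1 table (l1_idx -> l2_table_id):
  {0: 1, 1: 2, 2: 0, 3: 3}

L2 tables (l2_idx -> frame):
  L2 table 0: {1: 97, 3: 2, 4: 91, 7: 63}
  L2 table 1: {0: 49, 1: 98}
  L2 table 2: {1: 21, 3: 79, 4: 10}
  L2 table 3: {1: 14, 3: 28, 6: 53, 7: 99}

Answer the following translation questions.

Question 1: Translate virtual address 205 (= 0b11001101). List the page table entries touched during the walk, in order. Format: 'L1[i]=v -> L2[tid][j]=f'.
vaddr = 205 = 0b11001101
Split: l1_idx=3, l2_idx=1, offset=5

Answer: L1[3]=3 -> L2[3][1]=14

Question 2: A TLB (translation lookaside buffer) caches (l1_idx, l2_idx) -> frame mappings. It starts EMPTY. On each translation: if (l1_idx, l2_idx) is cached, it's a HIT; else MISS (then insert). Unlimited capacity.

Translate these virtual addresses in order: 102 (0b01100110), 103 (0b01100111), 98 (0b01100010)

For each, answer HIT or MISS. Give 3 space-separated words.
Answer: MISS HIT HIT

Derivation:
vaddr=102: (1,4) not in TLB -> MISS, insert
vaddr=103: (1,4) in TLB -> HIT
vaddr=98: (1,4) in TLB -> HIT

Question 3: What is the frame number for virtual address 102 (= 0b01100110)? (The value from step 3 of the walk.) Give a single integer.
Answer: 10

Derivation:
vaddr = 102: l1_idx=1, l2_idx=4
L1[1] = 2; L2[2][4] = 10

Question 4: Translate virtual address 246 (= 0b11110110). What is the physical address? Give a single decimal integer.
vaddr = 246 = 0b11110110
Split: l1_idx=3, l2_idx=6, offset=6
L1[3] = 3
L2[3][6] = 53
paddr = 53 * 8 + 6 = 430

Answer: 430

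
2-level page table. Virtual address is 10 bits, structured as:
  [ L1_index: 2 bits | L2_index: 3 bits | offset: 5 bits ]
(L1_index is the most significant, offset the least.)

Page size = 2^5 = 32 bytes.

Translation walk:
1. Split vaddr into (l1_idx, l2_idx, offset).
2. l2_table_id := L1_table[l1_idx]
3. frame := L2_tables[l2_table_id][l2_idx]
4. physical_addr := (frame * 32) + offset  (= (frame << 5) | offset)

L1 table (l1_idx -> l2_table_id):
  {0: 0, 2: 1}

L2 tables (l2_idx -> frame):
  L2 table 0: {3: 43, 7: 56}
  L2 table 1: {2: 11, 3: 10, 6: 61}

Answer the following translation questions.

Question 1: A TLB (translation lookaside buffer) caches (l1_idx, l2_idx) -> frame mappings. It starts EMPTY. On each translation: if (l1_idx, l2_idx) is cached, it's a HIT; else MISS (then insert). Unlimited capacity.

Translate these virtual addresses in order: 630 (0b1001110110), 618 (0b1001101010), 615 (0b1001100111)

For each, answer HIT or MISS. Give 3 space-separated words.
Answer: MISS HIT HIT

Derivation:
vaddr=630: (2,3) not in TLB -> MISS, insert
vaddr=618: (2,3) in TLB -> HIT
vaddr=615: (2,3) in TLB -> HIT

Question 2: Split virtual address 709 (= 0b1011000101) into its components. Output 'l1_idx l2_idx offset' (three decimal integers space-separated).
Answer: 2 6 5

Derivation:
vaddr = 709 = 0b1011000101
  top 2 bits -> l1_idx = 2
  next 3 bits -> l2_idx = 6
  bottom 5 bits -> offset = 5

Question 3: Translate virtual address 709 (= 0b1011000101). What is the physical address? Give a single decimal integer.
vaddr = 709 = 0b1011000101
Split: l1_idx=2, l2_idx=6, offset=5
L1[2] = 1
L2[1][6] = 61
paddr = 61 * 32 + 5 = 1957

Answer: 1957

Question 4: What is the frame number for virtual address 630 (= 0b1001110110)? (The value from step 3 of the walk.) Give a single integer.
vaddr = 630: l1_idx=2, l2_idx=3
L1[2] = 1; L2[1][3] = 10

Answer: 10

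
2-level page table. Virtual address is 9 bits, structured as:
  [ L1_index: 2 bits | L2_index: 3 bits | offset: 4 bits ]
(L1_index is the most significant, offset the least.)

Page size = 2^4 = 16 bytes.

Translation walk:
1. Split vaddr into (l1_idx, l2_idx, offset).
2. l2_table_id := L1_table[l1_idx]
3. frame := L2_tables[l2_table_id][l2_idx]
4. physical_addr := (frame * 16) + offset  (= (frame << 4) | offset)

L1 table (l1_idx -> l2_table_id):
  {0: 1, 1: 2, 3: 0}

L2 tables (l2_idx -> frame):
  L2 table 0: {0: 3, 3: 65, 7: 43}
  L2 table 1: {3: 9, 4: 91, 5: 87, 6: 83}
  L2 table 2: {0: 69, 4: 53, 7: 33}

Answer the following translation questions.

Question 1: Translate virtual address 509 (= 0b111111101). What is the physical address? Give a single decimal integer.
vaddr = 509 = 0b111111101
Split: l1_idx=3, l2_idx=7, offset=13
L1[3] = 0
L2[0][7] = 43
paddr = 43 * 16 + 13 = 701

Answer: 701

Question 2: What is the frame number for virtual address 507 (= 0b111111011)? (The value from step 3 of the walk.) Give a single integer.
Answer: 43

Derivation:
vaddr = 507: l1_idx=3, l2_idx=7
L1[3] = 0; L2[0][7] = 43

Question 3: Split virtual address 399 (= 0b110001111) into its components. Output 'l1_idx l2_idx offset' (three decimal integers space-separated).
vaddr = 399 = 0b110001111
  top 2 bits -> l1_idx = 3
  next 3 bits -> l2_idx = 0
  bottom 4 bits -> offset = 15

Answer: 3 0 15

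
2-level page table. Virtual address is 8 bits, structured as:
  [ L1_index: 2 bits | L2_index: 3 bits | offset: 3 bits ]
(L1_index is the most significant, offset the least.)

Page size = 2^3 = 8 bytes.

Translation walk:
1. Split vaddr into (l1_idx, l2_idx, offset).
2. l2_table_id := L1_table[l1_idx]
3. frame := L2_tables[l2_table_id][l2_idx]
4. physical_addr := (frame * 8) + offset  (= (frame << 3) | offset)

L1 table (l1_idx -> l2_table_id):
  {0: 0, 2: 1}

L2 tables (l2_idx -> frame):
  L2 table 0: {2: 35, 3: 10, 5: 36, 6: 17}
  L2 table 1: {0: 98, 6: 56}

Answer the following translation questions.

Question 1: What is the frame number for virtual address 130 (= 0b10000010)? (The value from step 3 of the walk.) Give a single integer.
Answer: 98

Derivation:
vaddr = 130: l1_idx=2, l2_idx=0
L1[2] = 1; L2[1][0] = 98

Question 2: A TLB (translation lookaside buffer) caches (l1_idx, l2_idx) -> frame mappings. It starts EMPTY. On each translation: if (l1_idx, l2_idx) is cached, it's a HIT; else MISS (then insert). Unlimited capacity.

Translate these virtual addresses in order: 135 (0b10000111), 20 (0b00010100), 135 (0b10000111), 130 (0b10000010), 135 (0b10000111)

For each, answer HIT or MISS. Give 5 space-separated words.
Answer: MISS MISS HIT HIT HIT

Derivation:
vaddr=135: (2,0) not in TLB -> MISS, insert
vaddr=20: (0,2) not in TLB -> MISS, insert
vaddr=135: (2,0) in TLB -> HIT
vaddr=130: (2,0) in TLB -> HIT
vaddr=135: (2,0) in TLB -> HIT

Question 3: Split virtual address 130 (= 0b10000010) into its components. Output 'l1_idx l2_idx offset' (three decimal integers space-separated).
vaddr = 130 = 0b10000010
  top 2 bits -> l1_idx = 2
  next 3 bits -> l2_idx = 0
  bottom 3 bits -> offset = 2

Answer: 2 0 2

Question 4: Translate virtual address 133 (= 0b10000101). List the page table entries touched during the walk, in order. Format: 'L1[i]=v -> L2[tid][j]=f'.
Answer: L1[2]=1 -> L2[1][0]=98

Derivation:
vaddr = 133 = 0b10000101
Split: l1_idx=2, l2_idx=0, offset=5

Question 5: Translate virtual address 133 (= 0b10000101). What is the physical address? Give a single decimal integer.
vaddr = 133 = 0b10000101
Split: l1_idx=2, l2_idx=0, offset=5
L1[2] = 1
L2[1][0] = 98
paddr = 98 * 8 + 5 = 789

Answer: 789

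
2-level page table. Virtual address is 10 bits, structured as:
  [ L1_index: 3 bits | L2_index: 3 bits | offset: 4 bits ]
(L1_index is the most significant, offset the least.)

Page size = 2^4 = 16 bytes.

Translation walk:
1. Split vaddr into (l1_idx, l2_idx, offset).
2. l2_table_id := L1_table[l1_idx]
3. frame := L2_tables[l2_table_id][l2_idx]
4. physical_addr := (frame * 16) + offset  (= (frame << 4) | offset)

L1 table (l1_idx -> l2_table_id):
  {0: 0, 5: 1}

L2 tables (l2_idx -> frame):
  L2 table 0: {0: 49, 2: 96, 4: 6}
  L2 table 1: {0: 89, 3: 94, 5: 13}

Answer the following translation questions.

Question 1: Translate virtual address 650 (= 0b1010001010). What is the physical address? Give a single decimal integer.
vaddr = 650 = 0b1010001010
Split: l1_idx=5, l2_idx=0, offset=10
L1[5] = 1
L2[1][0] = 89
paddr = 89 * 16 + 10 = 1434

Answer: 1434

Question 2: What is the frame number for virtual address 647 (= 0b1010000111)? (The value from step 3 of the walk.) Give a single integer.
Answer: 89

Derivation:
vaddr = 647: l1_idx=5, l2_idx=0
L1[5] = 1; L2[1][0] = 89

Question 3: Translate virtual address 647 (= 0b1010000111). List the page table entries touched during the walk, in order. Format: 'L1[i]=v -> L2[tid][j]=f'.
vaddr = 647 = 0b1010000111
Split: l1_idx=5, l2_idx=0, offset=7

Answer: L1[5]=1 -> L2[1][0]=89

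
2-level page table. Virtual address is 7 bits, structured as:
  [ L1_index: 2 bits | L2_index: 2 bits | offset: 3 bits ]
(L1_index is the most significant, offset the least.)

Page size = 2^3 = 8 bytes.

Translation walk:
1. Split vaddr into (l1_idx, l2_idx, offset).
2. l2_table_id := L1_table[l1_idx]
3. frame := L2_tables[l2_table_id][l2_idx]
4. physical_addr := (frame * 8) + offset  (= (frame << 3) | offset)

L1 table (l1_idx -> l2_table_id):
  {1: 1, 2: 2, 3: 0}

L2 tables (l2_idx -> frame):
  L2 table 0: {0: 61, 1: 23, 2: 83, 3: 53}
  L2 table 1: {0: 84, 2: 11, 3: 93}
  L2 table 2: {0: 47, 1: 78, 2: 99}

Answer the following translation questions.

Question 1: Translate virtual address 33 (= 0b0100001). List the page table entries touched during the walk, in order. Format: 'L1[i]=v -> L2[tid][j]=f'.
vaddr = 33 = 0b0100001
Split: l1_idx=1, l2_idx=0, offset=1

Answer: L1[1]=1 -> L2[1][0]=84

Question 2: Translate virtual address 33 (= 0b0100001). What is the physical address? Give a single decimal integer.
Answer: 673

Derivation:
vaddr = 33 = 0b0100001
Split: l1_idx=1, l2_idx=0, offset=1
L1[1] = 1
L2[1][0] = 84
paddr = 84 * 8 + 1 = 673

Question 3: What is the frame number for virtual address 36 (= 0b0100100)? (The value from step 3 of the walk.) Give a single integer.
Answer: 84

Derivation:
vaddr = 36: l1_idx=1, l2_idx=0
L1[1] = 1; L2[1][0] = 84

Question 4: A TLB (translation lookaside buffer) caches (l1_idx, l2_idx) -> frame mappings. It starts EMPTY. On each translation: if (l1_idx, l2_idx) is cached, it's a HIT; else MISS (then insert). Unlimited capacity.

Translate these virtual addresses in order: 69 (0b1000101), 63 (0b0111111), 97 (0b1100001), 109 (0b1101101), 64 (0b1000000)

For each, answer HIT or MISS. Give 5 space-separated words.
vaddr=69: (2,0) not in TLB -> MISS, insert
vaddr=63: (1,3) not in TLB -> MISS, insert
vaddr=97: (3,0) not in TLB -> MISS, insert
vaddr=109: (3,1) not in TLB -> MISS, insert
vaddr=64: (2,0) in TLB -> HIT

Answer: MISS MISS MISS MISS HIT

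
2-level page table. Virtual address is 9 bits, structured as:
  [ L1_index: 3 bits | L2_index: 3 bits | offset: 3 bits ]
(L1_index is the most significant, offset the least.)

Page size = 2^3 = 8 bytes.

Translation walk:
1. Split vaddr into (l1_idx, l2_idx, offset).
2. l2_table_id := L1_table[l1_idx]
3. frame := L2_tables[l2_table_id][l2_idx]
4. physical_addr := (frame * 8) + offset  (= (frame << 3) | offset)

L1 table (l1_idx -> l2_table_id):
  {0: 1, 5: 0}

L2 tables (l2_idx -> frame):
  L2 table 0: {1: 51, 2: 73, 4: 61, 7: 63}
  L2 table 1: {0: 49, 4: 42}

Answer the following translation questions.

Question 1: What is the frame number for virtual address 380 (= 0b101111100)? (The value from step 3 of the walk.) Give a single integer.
Answer: 63

Derivation:
vaddr = 380: l1_idx=5, l2_idx=7
L1[5] = 0; L2[0][7] = 63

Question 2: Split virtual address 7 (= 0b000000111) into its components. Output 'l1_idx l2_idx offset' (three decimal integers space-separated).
vaddr = 7 = 0b000000111
  top 3 bits -> l1_idx = 0
  next 3 bits -> l2_idx = 0
  bottom 3 bits -> offset = 7

Answer: 0 0 7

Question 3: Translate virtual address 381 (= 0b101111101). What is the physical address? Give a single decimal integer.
vaddr = 381 = 0b101111101
Split: l1_idx=5, l2_idx=7, offset=5
L1[5] = 0
L2[0][7] = 63
paddr = 63 * 8 + 5 = 509

Answer: 509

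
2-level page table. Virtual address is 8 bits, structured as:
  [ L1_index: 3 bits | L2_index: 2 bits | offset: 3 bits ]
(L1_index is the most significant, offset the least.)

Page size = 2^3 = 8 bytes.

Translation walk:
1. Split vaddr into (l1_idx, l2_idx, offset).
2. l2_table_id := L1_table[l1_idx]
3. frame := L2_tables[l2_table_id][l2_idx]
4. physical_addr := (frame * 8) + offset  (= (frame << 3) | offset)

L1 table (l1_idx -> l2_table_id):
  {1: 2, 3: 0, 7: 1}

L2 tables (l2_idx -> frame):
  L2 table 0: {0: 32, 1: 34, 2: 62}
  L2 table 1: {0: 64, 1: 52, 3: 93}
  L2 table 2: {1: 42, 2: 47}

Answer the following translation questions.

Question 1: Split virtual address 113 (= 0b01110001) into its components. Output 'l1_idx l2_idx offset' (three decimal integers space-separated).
vaddr = 113 = 0b01110001
  top 3 bits -> l1_idx = 3
  next 2 bits -> l2_idx = 2
  bottom 3 bits -> offset = 1

Answer: 3 2 1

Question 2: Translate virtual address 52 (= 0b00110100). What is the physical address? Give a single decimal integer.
Answer: 380

Derivation:
vaddr = 52 = 0b00110100
Split: l1_idx=1, l2_idx=2, offset=4
L1[1] = 2
L2[2][2] = 47
paddr = 47 * 8 + 4 = 380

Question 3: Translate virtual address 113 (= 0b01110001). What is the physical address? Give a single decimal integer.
Answer: 497

Derivation:
vaddr = 113 = 0b01110001
Split: l1_idx=3, l2_idx=2, offset=1
L1[3] = 0
L2[0][2] = 62
paddr = 62 * 8 + 1 = 497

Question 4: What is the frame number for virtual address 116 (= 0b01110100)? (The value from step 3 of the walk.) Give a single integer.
Answer: 62

Derivation:
vaddr = 116: l1_idx=3, l2_idx=2
L1[3] = 0; L2[0][2] = 62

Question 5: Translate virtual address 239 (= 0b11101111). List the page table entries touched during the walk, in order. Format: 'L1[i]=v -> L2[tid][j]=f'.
Answer: L1[7]=1 -> L2[1][1]=52

Derivation:
vaddr = 239 = 0b11101111
Split: l1_idx=7, l2_idx=1, offset=7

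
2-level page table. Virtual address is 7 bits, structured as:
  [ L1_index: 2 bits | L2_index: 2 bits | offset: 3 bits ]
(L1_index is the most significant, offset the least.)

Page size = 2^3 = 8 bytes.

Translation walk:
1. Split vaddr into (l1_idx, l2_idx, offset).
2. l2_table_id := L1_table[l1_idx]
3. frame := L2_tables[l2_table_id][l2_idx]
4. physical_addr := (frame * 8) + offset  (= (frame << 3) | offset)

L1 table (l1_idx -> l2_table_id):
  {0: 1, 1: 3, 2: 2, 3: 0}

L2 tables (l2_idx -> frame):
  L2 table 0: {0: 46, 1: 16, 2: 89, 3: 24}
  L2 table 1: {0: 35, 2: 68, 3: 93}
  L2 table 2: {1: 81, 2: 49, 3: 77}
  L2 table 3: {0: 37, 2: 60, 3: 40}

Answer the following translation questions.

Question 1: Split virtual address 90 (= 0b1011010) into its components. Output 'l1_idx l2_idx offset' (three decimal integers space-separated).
Answer: 2 3 2

Derivation:
vaddr = 90 = 0b1011010
  top 2 bits -> l1_idx = 2
  next 2 bits -> l2_idx = 3
  bottom 3 bits -> offset = 2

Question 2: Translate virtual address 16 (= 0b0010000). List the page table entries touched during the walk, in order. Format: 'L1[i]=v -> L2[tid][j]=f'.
vaddr = 16 = 0b0010000
Split: l1_idx=0, l2_idx=2, offset=0

Answer: L1[0]=1 -> L2[1][2]=68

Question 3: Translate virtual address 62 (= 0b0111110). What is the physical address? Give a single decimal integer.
vaddr = 62 = 0b0111110
Split: l1_idx=1, l2_idx=3, offset=6
L1[1] = 3
L2[3][3] = 40
paddr = 40 * 8 + 6 = 326

Answer: 326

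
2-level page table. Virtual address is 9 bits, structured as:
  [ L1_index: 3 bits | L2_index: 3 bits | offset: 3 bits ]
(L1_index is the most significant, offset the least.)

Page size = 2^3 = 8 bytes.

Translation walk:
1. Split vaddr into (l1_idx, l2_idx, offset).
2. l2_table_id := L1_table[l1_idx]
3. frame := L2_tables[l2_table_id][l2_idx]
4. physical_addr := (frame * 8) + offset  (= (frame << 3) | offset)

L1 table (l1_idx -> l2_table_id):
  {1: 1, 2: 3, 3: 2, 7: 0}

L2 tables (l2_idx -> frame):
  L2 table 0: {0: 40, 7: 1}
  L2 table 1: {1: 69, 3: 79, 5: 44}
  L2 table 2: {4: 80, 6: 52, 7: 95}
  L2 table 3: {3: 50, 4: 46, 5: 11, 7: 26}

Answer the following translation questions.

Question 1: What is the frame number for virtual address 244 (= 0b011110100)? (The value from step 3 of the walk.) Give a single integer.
Answer: 52

Derivation:
vaddr = 244: l1_idx=3, l2_idx=6
L1[3] = 2; L2[2][6] = 52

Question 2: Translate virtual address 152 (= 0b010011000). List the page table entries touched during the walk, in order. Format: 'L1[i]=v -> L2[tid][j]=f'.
Answer: L1[2]=3 -> L2[3][3]=50

Derivation:
vaddr = 152 = 0b010011000
Split: l1_idx=2, l2_idx=3, offset=0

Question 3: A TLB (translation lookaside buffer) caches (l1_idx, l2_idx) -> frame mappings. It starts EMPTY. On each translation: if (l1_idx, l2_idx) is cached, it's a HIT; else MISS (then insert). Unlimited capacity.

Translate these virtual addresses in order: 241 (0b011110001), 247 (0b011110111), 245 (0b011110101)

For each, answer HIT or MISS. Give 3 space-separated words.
vaddr=241: (3,6) not in TLB -> MISS, insert
vaddr=247: (3,6) in TLB -> HIT
vaddr=245: (3,6) in TLB -> HIT

Answer: MISS HIT HIT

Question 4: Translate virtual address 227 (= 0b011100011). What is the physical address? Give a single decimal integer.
Answer: 643

Derivation:
vaddr = 227 = 0b011100011
Split: l1_idx=3, l2_idx=4, offset=3
L1[3] = 2
L2[2][4] = 80
paddr = 80 * 8 + 3 = 643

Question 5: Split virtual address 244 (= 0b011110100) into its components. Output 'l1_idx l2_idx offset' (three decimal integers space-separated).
vaddr = 244 = 0b011110100
  top 3 bits -> l1_idx = 3
  next 3 bits -> l2_idx = 6
  bottom 3 bits -> offset = 4

Answer: 3 6 4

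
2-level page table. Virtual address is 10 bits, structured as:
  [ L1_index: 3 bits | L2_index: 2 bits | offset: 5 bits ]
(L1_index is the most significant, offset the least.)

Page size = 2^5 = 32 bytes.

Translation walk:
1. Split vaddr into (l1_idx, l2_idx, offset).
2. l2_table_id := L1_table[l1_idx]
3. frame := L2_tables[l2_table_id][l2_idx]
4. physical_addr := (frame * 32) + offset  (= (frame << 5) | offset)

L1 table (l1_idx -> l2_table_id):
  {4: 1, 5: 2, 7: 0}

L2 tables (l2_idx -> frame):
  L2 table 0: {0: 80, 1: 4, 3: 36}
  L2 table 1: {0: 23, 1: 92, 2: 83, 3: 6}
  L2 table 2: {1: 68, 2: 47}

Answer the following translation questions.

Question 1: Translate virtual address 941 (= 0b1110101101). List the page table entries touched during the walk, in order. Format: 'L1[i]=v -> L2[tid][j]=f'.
Answer: L1[7]=0 -> L2[0][1]=4

Derivation:
vaddr = 941 = 0b1110101101
Split: l1_idx=7, l2_idx=1, offset=13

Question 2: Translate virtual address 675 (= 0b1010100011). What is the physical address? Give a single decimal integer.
Answer: 2179

Derivation:
vaddr = 675 = 0b1010100011
Split: l1_idx=5, l2_idx=1, offset=3
L1[5] = 2
L2[2][1] = 68
paddr = 68 * 32 + 3 = 2179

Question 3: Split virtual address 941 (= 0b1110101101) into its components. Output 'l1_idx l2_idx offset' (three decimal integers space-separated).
vaddr = 941 = 0b1110101101
  top 3 bits -> l1_idx = 7
  next 2 bits -> l2_idx = 1
  bottom 5 bits -> offset = 13

Answer: 7 1 13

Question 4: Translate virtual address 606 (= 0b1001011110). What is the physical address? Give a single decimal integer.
Answer: 2686

Derivation:
vaddr = 606 = 0b1001011110
Split: l1_idx=4, l2_idx=2, offset=30
L1[4] = 1
L2[1][2] = 83
paddr = 83 * 32 + 30 = 2686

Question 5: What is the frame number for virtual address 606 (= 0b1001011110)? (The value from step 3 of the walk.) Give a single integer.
vaddr = 606: l1_idx=4, l2_idx=2
L1[4] = 1; L2[1][2] = 83

Answer: 83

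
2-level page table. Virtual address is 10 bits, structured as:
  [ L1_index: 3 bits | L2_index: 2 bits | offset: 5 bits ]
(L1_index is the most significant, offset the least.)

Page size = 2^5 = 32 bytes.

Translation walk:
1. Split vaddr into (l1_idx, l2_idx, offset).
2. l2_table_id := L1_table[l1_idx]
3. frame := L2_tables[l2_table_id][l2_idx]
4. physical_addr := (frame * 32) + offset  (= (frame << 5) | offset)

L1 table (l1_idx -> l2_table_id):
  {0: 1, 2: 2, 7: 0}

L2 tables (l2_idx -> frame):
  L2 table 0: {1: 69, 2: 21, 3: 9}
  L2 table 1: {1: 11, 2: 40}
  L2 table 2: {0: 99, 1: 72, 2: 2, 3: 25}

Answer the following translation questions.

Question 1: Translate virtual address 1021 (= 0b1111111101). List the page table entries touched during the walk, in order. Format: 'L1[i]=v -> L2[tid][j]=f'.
vaddr = 1021 = 0b1111111101
Split: l1_idx=7, l2_idx=3, offset=29

Answer: L1[7]=0 -> L2[0][3]=9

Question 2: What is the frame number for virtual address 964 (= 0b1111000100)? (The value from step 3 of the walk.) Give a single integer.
vaddr = 964: l1_idx=7, l2_idx=2
L1[7] = 0; L2[0][2] = 21

Answer: 21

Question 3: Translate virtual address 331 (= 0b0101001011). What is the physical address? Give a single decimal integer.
vaddr = 331 = 0b0101001011
Split: l1_idx=2, l2_idx=2, offset=11
L1[2] = 2
L2[2][2] = 2
paddr = 2 * 32 + 11 = 75

Answer: 75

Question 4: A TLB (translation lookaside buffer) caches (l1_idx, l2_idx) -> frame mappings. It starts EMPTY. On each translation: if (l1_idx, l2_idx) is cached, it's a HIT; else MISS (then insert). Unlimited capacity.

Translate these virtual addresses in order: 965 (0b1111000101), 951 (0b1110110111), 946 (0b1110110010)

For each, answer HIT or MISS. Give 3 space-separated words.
Answer: MISS MISS HIT

Derivation:
vaddr=965: (7,2) not in TLB -> MISS, insert
vaddr=951: (7,1) not in TLB -> MISS, insert
vaddr=946: (7,1) in TLB -> HIT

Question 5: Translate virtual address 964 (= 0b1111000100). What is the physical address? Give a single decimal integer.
vaddr = 964 = 0b1111000100
Split: l1_idx=7, l2_idx=2, offset=4
L1[7] = 0
L2[0][2] = 21
paddr = 21 * 32 + 4 = 676

Answer: 676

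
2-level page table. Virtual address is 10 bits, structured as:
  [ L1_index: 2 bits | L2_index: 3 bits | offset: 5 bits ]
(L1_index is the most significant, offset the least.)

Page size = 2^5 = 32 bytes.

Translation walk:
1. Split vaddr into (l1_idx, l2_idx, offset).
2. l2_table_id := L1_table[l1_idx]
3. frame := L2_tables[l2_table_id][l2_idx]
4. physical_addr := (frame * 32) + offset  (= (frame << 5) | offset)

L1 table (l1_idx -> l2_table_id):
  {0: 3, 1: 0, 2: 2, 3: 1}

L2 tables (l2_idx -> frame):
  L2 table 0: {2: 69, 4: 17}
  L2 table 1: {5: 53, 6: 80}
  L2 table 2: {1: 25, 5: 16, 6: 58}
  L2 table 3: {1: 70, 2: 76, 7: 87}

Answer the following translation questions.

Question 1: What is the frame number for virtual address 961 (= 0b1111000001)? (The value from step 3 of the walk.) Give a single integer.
Answer: 80

Derivation:
vaddr = 961: l1_idx=3, l2_idx=6
L1[3] = 1; L2[1][6] = 80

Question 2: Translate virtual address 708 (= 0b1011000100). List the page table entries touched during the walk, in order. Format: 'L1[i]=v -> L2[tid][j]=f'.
vaddr = 708 = 0b1011000100
Split: l1_idx=2, l2_idx=6, offset=4

Answer: L1[2]=2 -> L2[2][6]=58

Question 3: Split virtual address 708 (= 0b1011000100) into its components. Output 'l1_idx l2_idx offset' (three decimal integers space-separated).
Answer: 2 6 4

Derivation:
vaddr = 708 = 0b1011000100
  top 2 bits -> l1_idx = 2
  next 3 bits -> l2_idx = 6
  bottom 5 bits -> offset = 4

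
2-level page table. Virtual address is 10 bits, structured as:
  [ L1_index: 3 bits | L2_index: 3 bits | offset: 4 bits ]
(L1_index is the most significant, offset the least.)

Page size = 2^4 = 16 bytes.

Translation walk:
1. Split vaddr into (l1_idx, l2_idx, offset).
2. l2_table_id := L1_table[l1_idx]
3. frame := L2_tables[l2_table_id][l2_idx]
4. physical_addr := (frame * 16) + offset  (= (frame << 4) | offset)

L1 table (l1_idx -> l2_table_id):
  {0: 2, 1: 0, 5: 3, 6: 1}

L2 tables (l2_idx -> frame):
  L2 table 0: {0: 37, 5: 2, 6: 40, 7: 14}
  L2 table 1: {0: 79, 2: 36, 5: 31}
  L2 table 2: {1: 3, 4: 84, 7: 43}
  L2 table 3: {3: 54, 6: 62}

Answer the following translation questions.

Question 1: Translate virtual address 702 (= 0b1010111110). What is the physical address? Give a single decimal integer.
Answer: 878

Derivation:
vaddr = 702 = 0b1010111110
Split: l1_idx=5, l2_idx=3, offset=14
L1[5] = 3
L2[3][3] = 54
paddr = 54 * 16 + 14 = 878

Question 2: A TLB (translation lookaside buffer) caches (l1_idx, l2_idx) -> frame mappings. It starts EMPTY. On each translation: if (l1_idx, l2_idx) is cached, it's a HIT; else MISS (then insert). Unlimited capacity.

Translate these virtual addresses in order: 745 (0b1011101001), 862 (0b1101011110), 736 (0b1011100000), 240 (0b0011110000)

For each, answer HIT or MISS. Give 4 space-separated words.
vaddr=745: (5,6) not in TLB -> MISS, insert
vaddr=862: (6,5) not in TLB -> MISS, insert
vaddr=736: (5,6) in TLB -> HIT
vaddr=240: (1,7) not in TLB -> MISS, insert

Answer: MISS MISS HIT MISS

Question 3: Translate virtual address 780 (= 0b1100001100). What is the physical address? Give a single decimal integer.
Answer: 1276

Derivation:
vaddr = 780 = 0b1100001100
Split: l1_idx=6, l2_idx=0, offset=12
L1[6] = 1
L2[1][0] = 79
paddr = 79 * 16 + 12 = 1276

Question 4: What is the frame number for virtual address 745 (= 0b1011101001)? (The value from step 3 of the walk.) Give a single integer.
Answer: 62

Derivation:
vaddr = 745: l1_idx=5, l2_idx=6
L1[5] = 3; L2[3][6] = 62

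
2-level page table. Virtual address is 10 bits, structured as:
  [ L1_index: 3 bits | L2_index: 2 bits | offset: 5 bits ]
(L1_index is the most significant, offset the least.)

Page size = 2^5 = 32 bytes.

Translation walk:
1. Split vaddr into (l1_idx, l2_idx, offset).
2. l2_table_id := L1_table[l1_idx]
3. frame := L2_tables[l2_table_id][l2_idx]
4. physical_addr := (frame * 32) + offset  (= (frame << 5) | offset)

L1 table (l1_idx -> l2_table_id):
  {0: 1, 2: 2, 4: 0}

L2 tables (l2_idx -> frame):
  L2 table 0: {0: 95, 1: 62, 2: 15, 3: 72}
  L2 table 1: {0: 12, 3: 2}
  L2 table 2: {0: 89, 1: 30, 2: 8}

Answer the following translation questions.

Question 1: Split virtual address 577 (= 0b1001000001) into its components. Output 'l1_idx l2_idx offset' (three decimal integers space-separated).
vaddr = 577 = 0b1001000001
  top 3 bits -> l1_idx = 4
  next 2 bits -> l2_idx = 2
  bottom 5 bits -> offset = 1

Answer: 4 2 1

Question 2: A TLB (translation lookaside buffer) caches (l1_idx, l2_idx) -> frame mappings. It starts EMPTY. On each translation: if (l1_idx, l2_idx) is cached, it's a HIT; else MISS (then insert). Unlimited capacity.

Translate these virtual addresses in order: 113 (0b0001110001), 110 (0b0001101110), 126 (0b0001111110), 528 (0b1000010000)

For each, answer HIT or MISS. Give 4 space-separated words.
Answer: MISS HIT HIT MISS

Derivation:
vaddr=113: (0,3) not in TLB -> MISS, insert
vaddr=110: (0,3) in TLB -> HIT
vaddr=126: (0,3) in TLB -> HIT
vaddr=528: (4,0) not in TLB -> MISS, insert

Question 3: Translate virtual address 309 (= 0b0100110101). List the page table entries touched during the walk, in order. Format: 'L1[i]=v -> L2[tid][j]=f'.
vaddr = 309 = 0b0100110101
Split: l1_idx=2, l2_idx=1, offset=21

Answer: L1[2]=2 -> L2[2][1]=30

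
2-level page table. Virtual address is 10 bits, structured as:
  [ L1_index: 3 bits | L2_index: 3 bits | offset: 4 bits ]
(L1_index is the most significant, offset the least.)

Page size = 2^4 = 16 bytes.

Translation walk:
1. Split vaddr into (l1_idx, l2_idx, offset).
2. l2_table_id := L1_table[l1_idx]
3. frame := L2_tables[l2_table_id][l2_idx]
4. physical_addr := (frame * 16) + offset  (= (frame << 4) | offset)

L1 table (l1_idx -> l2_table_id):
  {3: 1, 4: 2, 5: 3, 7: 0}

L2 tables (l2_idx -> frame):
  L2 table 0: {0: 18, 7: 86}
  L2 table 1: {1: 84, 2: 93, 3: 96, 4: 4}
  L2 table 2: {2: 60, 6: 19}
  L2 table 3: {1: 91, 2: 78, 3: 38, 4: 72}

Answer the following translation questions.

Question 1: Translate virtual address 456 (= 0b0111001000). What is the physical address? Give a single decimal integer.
vaddr = 456 = 0b0111001000
Split: l1_idx=3, l2_idx=4, offset=8
L1[3] = 1
L2[1][4] = 4
paddr = 4 * 16 + 8 = 72

Answer: 72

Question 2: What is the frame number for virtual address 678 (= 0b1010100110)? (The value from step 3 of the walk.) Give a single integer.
vaddr = 678: l1_idx=5, l2_idx=2
L1[5] = 3; L2[3][2] = 78

Answer: 78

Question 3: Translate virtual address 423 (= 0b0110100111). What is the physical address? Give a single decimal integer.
vaddr = 423 = 0b0110100111
Split: l1_idx=3, l2_idx=2, offset=7
L1[3] = 1
L2[1][2] = 93
paddr = 93 * 16 + 7 = 1495

Answer: 1495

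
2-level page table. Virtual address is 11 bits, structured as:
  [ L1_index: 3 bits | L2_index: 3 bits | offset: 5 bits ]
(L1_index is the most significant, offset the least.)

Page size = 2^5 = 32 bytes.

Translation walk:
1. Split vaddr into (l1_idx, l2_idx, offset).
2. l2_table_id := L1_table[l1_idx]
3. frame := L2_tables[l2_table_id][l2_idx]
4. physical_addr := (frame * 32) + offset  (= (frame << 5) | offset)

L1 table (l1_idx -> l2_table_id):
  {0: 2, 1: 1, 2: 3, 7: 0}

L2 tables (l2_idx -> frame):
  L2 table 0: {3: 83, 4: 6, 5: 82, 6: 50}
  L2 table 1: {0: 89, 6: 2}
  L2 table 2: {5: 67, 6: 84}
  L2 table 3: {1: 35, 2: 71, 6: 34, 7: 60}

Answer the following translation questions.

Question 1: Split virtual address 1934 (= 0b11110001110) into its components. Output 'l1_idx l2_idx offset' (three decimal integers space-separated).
Answer: 7 4 14

Derivation:
vaddr = 1934 = 0b11110001110
  top 3 bits -> l1_idx = 7
  next 3 bits -> l2_idx = 4
  bottom 5 bits -> offset = 14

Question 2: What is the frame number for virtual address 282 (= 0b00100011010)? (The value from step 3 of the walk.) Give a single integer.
vaddr = 282: l1_idx=1, l2_idx=0
L1[1] = 1; L2[1][0] = 89

Answer: 89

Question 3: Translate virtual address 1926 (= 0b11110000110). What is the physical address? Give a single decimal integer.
Answer: 198

Derivation:
vaddr = 1926 = 0b11110000110
Split: l1_idx=7, l2_idx=4, offset=6
L1[7] = 0
L2[0][4] = 6
paddr = 6 * 32 + 6 = 198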